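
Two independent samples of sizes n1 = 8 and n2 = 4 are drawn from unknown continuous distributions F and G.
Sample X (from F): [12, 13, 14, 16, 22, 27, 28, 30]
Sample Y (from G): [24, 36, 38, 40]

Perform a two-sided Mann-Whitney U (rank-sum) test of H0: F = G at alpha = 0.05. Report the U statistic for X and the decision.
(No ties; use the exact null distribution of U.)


Step 1: Combine and sort all 12 observations; assign midranks.
sorted (value, group): (12,X), (13,X), (14,X), (16,X), (22,X), (24,Y), (27,X), (28,X), (30,X), (36,Y), (38,Y), (40,Y)
ranks: 12->1, 13->2, 14->3, 16->4, 22->5, 24->6, 27->7, 28->8, 30->9, 36->10, 38->11, 40->12
Step 2: Rank sum for X: R1 = 1 + 2 + 3 + 4 + 5 + 7 + 8 + 9 = 39.
Step 3: U_X = R1 - n1(n1+1)/2 = 39 - 8*9/2 = 39 - 36 = 3.
       U_Y = n1*n2 - U_X = 32 - 3 = 29.
Step 4: No ties, so the exact null distribution of U (based on enumerating the C(12,8) = 495 equally likely rank assignments) gives the two-sided p-value.
Step 5: p-value = 0.028283; compare to alpha = 0.05. reject H0.

U_X = 3, p = 0.028283, reject H0 at alpha = 0.05.


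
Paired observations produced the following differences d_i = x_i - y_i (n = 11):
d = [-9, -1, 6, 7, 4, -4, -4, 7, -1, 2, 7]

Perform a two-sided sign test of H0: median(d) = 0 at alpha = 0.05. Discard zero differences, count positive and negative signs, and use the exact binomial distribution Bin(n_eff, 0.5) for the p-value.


Step 1: Discard zero differences. Original n = 11; n_eff = number of nonzero differences = 11.
Nonzero differences (with sign): -9, -1, +6, +7, +4, -4, -4, +7, -1, +2, +7
Step 2: Count signs: positive = 6, negative = 5.
Step 3: Under H0: P(positive) = 0.5, so the number of positives S ~ Bin(11, 0.5).
Step 4: Two-sided exact p-value = sum of Bin(11,0.5) probabilities at or below the observed probability = 1.000000.
Step 5: alpha = 0.05. fail to reject H0.

n_eff = 11, pos = 6, neg = 5, p = 1.000000, fail to reject H0.


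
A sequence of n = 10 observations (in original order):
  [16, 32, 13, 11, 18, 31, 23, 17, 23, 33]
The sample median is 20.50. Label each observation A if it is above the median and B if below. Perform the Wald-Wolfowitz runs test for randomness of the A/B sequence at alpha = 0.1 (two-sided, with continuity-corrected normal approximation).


Step 1: Compute median = 20.50; label A = above, B = below.
Labels in order: BABBBAABAA  (n_A = 5, n_B = 5)
Step 2: Count runs R = 6.
Step 3: Under H0 (random ordering), E[R] = 2*n_A*n_B/(n_A+n_B) + 1 = 2*5*5/10 + 1 = 6.0000.
        Var[R] = 2*n_A*n_B*(2*n_A*n_B - n_A - n_B) / ((n_A+n_B)^2 * (n_A+n_B-1)) = 2000/900 = 2.2222.
        SD[R] = 1.4907.
Step 4: R = E[R], so z = 0 with no continuity correction.
Step 5: Two-sided p-value via normal approximation = 2*(1 - Phi(|z|)) = 1.000000.
Step 6: alpha = 0.1. fail to reject H0.

R = 6, z = 0.0000, p = 1.000000, fail to reject H0.


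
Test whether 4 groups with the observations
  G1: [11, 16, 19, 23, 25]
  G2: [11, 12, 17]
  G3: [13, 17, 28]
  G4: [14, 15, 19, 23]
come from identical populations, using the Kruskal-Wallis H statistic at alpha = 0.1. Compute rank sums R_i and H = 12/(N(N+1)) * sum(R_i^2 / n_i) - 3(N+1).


Step 1: Combine all N = 15 observations and assign midranks.
sorted (value, group, rank): (11,G1,1.5), (11,G2,1.5), (12,G2,3), (13,G3,4), (14,G4,5), (15,G4,6), (16,G1,7), (17,G2,8.5), (17,G3,8.5), (19,G1,10.5), (19,G4,10.5), (23,G1,12.5), (23,G4,12.5), (25,G1,14), (28,G3,15)
Step 2: Sum ranks within each group.
R_1 = 45.5 (n_1 = 5)
R_2 = 13 (n_2 = 3)
R_3 = 27.5 (n_3 = 3)
R_4 = 34 (n_4 = 4)
Step 3: H = 12/(N(N+1)) * sum(R_i^2/n_i) - 3(N+1)
     = 12/(15*16) * (45.5^2/5 + 13^2/3 + 27.5^2/3 + 34^2/4) - 3*16
     = 0.050000 * 1011.47 - 48
     = 2.573333.
Step 4: Ties present; correction factor C = 1 - 24/(15^3 - 15) = 0.992857. Corrected H = 2.573333 / 0.992857 = 2.591847.
Step 5: Under H0, H ~ chi^2(3); p-value = 0.458921.
Step 6: alpha = 0.1. fail to reject H0.

H = 2.5918, df = 3, p = 0.458921, fail to reject H0.


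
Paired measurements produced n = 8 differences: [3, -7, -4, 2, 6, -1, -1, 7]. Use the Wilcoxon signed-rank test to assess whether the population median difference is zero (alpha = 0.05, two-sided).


Step 1: Drop any zero differences (none here) and take |d_i|.
|d| = [3, 7, 4, 2, 6, 1, 1, 7]
Step 2: Midrank |d_i| (ties get averaged ranks).
ranks: |3|->4, |7|->7.5, |4|->5, |2|->3, |6|->6, |1|->1.5, |1|->1.5, |7|->7.5
Step 3: Attach original signs; sum ranks with positive sign and with negative sign.
W+ = 4 + 3 + 6 + 7.5 = 20.5
W- = 7.5 + 5 + 1.5 + 1.5 = 15.5
(Check: W+ + W- = 36 should equal n(n+1)/2 = 36.)
Step 4: Test statistic W = min(W+, W-) = 15.5.
Step 5: Ties in |d|, so use the tie-corrected normal approximation.
        E[W] = n(n+1)/4 = 8*9/4 = 18.
        Tie groups: |d|=1 (t=2), |d|=7 (t=2); sum(t^3 - t) = 12.
        Var[W] = n(n+1)(2n+1)/24 - sum(t^3-t)/48 = 1224/24 - 12/48 = 50.75.
        z = (W - E[W]) / sqrt(Var[W]) = (15.5 - 18) / 7.1239 = -0.3509.
        Two-sided p = 2*Phi(z) = 0.725640.
Step 6: alpha = 0.05. fail to reject H0.

W+ = 20.5, W- = 15.5, W = min = 15.5, p = 0.725640, fail to reject H0.


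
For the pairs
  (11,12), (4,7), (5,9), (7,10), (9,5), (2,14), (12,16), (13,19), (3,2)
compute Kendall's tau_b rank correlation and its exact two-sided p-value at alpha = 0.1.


Step 1: Enumerate the 36 unordered pairs (i,j) with i<j and classify each by sign(x_j-x_i) * sign(y_j-y_i).
  (1,2):dx=-7,dy=-5->C; (1,3):dx=-6,dy=-3->C; (1,4):dx=-4,dy=-2->C; (1,5):dx=-2,dy=-7->C
  (1,6):dx=-9,dy=+2->D; (1,7):dx=+1,dy=+4->C; (1,8):dx=+2,dy=+7->C; (1,9):dx=-8,dy=-10->C
  (2,3):dx=+1,dy=+2->C; (2,4):dx=+3,dy=+3->C; (2,5):dx=+5,dy=-2->D; (2,6):dx=-2,dy=+7->D
  (2,7):dx=+8,dy=+9->C; (2,8):dx=+9,dy=+12->C; (2,9):dx=-1,dy=-5->C; (3,4):dx=+2,dy=+1->C
  (3,5):dx=+4,dy=-4->D; (3,6):dx=-3,dy=+5->D; (3,7):dx=+7,dy=+7->C; (3,8):dx=+8,dy=+10->C
  (3,9):dx=-2,dy=-7->C; (4,5):dx=+2,dy=-5->D; (4,6):dx=-5,dy=+4->D; (4,7):dx=+5,dy=+6->C
  (4,8):dx=+6,dy=+9->C; (4,9):dx=-4,dy=-8->C; (5,6):dx=-7,dy=+9->D; (5,7):dx=+3,dy=+11->C
  (5,8):dx=+4,dy=+14->C; (5,9):dx=-6,dy=-3->C; (6,7):dx=+10,dy=+2->C; (6,8):dx=+11,dy=+5->C
  (6,9):dx=+1,dy=-12->D; (7,8):dx=+1,dy=+3->C; (7,9):dx=-9,dy=-14->C; (8,9):dx=-10,dy=-17->C
Step 2: C = 27, D = 9, total pairs = 36.
Step 3: tau = (C - D)/(n(n-1)/2) = (27 - 9)/36 = 0.500000.
Step 4: Exact two-sided p-value (enumerate n! = 362880 permutations of y under H0): p = 0.075176.
Step 5: alpha = 0.1. reject H0.

tau_b = 0.5000 (C=27, D=9), p = 0.075176, reject H0.


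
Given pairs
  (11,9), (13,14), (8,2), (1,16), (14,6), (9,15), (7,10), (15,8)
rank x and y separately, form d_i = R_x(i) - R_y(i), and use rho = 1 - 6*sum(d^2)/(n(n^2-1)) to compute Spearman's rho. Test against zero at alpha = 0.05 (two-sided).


Step 1: Rank x and y separately (midranks; no ties here).
rank(x): 11->5, 13->6, 8->3, 1->1, 14->7, 9->4, 7->2, 15->8
rank(y): 9->4, 14->6, 2->1, 16->8, 6->2, 15->7, 10->5, 8->3
Step 2: d_i = R_x(i) - R_y(i); compute d_i^2.
  (5-4)^2=1, (6-6)^2=0, (3-1)^2=4, (1-8)^2=49, (7-2)^2=25, (4-7)^2=9, (2-5)^2=9, (8-3)^2=25
sum(d^2) = 122.
Step 3: rho = 1 - 6*122 / (8*(8^2 - 1)) = 1 - 732/504 = -0.452381.
Step 4: Under H0, t = rho * sqrt((n-2)/(1-rho^2)) = -1.2425 ~ t(6).
Step 5: Two-sided p-value from the t-distribution with 6 df = 0.260405.
Step 6: alpha = 0.05. fail to reject H0.

rho = -0.4524, p = 0.260405, fail to reject H0 at alpha = 0.05.


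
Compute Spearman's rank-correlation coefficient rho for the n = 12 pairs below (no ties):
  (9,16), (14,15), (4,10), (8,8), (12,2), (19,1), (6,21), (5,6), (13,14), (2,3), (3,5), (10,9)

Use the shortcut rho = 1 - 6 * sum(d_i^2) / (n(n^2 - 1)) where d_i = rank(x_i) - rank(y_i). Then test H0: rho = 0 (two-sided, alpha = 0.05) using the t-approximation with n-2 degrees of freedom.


Step 1: Rank x and y separately (midranks; no ties here).
rank(x): 9->7, 14->11, 4->3, 8->6, 12->9, 19->12, 6->5, 5->4, 13->10, 2->1, 3->2, 10->8
rank(y): 16->11, 15->10, 10->8, 8->6, 2->2, 1->1, 21->12, 6->5, 14->9, 3->3, 5->4, 9->7
Step 2: d_i = R_x(i) - R_y(i); compute d_i^2.
  (7-11)^2=16, (11-10)^2=1, (3-8)^2=25, (6-6)^2=0, (9-2)^2=49, (12-1)^2=121, (5-12)^2=49, (4-5)^2=1, (10-9)^2=1, (1-3)^2=4, (2-4)^2=4, (8-7)^2=1
sum(d^2) = 272.
Step 3: rho = 1 - 6*272 / (12*(12^2 - 1)) = 1 - 1632/1716 = 0.048951.
Step 4: Under H0, t = rho * sqrt((n-2)/(1-rho^2)) = 0.1550 ~ t(10).
Step 5: Two-sided p-value from the t-distribution with 10 df = 0.879919.
Step 6: alpha = 0.05. fail to reject H0.

rho = 0.0490, p = 0.879919, fail to reject H0 at alpha = 0.05.


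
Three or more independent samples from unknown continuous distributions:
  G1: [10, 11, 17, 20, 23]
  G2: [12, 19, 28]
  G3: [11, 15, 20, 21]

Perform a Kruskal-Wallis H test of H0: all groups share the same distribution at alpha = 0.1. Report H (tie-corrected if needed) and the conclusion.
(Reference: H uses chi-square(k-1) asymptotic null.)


Step 1: Combine all N = 12 observations and assign midranks.
sorted (value, group, rank): (10,G1,1), (11,G1,2.5), (11,G3,2.5), (12,G2,4), (15,G3,5), (17,G1,6), (19,G2,7), (20,G1,8.5), (20,G3,8.5), (21,G3,10), (23,G1,11), (28,G2,12)
Step 2: Sum ranks within each group.
R_1 = 29 (n_1 = 5)
R_2 = 23 (n_2 = 3)
R_3 = 26 (n_3 = 4)
Step 3: H = 12/(N(N+1)) * sum(R_i^2/n_i) - 3(N+1)
     = 12/(12*13) * (29^2/5 + 23^2/3 + 26^2/4) - 3*13
     = 0.076923 * 513.533 - 39
     = 0.502564.
Step 4: Ties present; correction factor C = 1 - 12/(12^3 - 12) = 0.993007. Corrected H = 0.502564 / 0.993007 = 0.506103.
Step 5: Under H0, H ~ chi^2(2); p-value = 0.776428.
Step 6: alpha = 0.1. fail to reject H0.

H = 0.5061, df = 2, p = 0.776428, fail to reject H0.


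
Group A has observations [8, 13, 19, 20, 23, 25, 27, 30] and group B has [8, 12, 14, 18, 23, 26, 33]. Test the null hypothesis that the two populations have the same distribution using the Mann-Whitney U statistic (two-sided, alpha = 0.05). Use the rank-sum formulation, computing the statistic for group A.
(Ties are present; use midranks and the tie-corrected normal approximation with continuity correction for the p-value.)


Step 1: Combine and sort all 15 observations; assign midranks.
sorted (value, group): (8,X), (8,Y), (12,Y), (13,X), (14,Y), (18,Y), (19,X), (20,X), (23,X), (23,Y), (25,X), (26,Y), (27,X), (30,X), (33,Y)
ranks: 8->1.5, 8->1.5, 12->3, 13->4, 14->5, 18->6, 19->7, 20->8, 23->9.5, 23->9.5, 25->11, 26->12, 27->13, 30->14, 33->15
Step 2: Rank sum for X: R1 = 1.5 + 4 + 7 + 8 + 9.5 + 11 + 13 + 14 = 68.
Step 3: U_X = R1 - n1(n1+1)/2 = 68 - 8*9/2 = 68 - 36 = 32.
       U_Y = n1*n2 - U_X = 56 - 32 = 24.
Step 4: Ties are present, so use the tie-corrected normal approximation (with continuity correction) for the p-value.
Step 5: p-value = 0.684910; compare to alpha = 0.05. fail to reject H0.

U_X = 32, p = 0.684910, fail to reject H0 at alpha = 0.05.


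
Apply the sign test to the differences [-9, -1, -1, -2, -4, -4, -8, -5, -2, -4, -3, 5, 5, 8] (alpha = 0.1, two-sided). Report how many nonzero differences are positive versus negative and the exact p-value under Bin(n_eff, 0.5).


Step 1: Discard zero differences. Original n = 14; n_eff = number of nonzero differences = 14.
Nonzero differences (with sign): -9, -1, -1, -2, -4, -4, -8, -5, -2, -4, -3, +5, +5, +8
Step 2: Count signs: positive = 3, negative = 11.
Step 3: Under H0: P(positive) = 0.5, so the number of positives S ~ Bin(14, 0.5).
Step 4: Two-sided exact p-value = sum of Bin(14,0.5) probabilities at or below the observed probability = 0.057373.
Step 5: alpha = 0.1. reject H0.

n_eff = 14, pos = 3, neg = 11, p = 0.057373, reject H0.


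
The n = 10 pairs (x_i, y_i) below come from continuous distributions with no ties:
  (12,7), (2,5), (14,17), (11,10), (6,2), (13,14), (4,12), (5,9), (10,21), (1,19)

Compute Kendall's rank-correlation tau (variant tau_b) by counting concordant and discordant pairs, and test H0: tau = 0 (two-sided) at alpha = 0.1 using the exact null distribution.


Step 1: Enumerate the 45 unordered pairs (i,j) with i<j and classify each by sign(x_j-x_i) * sign(y_j-y_i).
  (1,2):dx=-10,dy=-2->C; (1,3):dx=+2,dy=+10->C; (1,4):dx=-1,dy=+3->D; (1,5):dx=-6,dy=-5->C
  (1,6):dx=+1,dy=+7->C; (1,7):dx=-8,dy=+5->D; (1,8):dx=-7,dy=+2->D; (1,9):dx=-2,dy=+14->D
  (1,10):dx=-11,dy=+12->D; (2,3):dx=+12,dy=+12->C; (2,4):dx=+9,dy=+5->C; (2,5):dx=+4,dy=-3->D
  (2,6):dx=+11,dy=+9->C; (2,7):dx=+2,dy=+7->C; (2,8):dx=+3,dy=+4->C; (2,9):dx=+8,dy=+16->C
  (2,10):dx=-1,dy=+14->D; (3,4):dx=-3,dy=-7->C; (3,5):dx=-8,dy=-15->C; (3,6):dx=-1,dy=-3->C
  (3,7):dx=-10,dy=-5->C; (3,8):dx=-9,dy=-8->C; (3,9):dx=-4,dy=+4->D; (3,10):dx=-13,dy=+2->D
  (4,5):dx=-5,dy=-8->C; (4,6):dx=+2,dy=+4->C; (4,7):dx=-7,dy=+2->D; (4,8):dx=-6,dy=-1->C
  (4,9):dx=-1,dy=+11->D; (4,10):dx=-10,dy=+9->D; (5,6):dx=+7,dy=+12->C; (5,7):dx=-2,dy=+10->D
  (5,8):dx=-1,dy=+7->D; (5,9):dx=+4,dy=+19->C; (5,10):dx=-5,dy=+17->D; (6,7):dx=-9,dy=-2->C
  (6,8):dx=-8,dy=-5->C; (6,9):dx=-3,dy=+7->D; (6,10):dx=-12,dy=+5->D; (7,8):dx=+1,dy=-3->D
  (7,9):dx=+6,dy=+9->C; (7,10):dx=-3,dy=+7->D; (8,9):dx=+5,dy=+12->C; (8,10):dx=-4,dy=+10->D
  (9,10):dx=-9,dy=-2->C
Step 2: C = 25, D = 20, total pairs = 45.
Step 3: tau = (C - D)/(n(n-1)/2) = (25 - 20)/45 = 0.111111.
Step 4: Exact two-sided p-value (enumerate n! = 3628800 permutations of y under H0): p = 0.727490.
Step 5: alpha = 0.1. fail to reject H0.

tau_b = 0.1111 (C=25, D=20), p = 0.727490, fail to reject H0.


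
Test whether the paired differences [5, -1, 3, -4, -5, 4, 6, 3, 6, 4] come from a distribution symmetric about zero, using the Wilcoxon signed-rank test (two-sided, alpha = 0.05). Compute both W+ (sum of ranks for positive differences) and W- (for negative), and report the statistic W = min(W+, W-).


Step 1: Drop any zero differences (none here) and take |d_i|.
|d| = [5, 1, 3, 4, 5, 4, 6, 3, 6, 4]
Step 2: Midrank |d_i| (ties get averaged ranks).
ranks: |5|->7.5, |1|->1, |3|->2.5, |4|->5, |5|->7.5, |4|->5, |6|->9.5, |3|->2.5, |6|->9.5, |4|->5
Step 3: Attach original signs; sum ranks with positive sign and with negative sign.
W+ = 7.5 + 2.5 + 5 + 9.5 + 2.5 + 9.5 + 5 = 41.5
W- = 1 + 5 + 7.5 = 13.5
(Check: W+ + W- = 55 should equal n(n+1)/2 = 55.)
Step 4: Test statistic W = min(W+, W-) = 13.5.
Step 5: Ties in |d|, so use the tie-corrected normal approximation.
        E[W] = n(n+1)/4 = 10*11/4 = 27.5.
        Tie groups: |d|=3 (t=2), |d|=4 (t=3), |d|=5 (t=2), |d|=6 (t=2); sum(t^3 - t) = 42.
        Var[W] = n(n+1)(2n+1)/24 - sum(t^3-t)/48 = 2310/24 - 42/48 = 95.375.
        z = (W - E[W]) / sqrt(Var[W]) = (13.5 - 27.5) / 9.7660 = -1.4335.
        Two-sided p = 2*Phi(z) = 0.151703.
Step 6: alpha = 0.05. fail to reject H0.

W+ = 41.5, W- = 13.5, W = min = 13.5, p = 0.151703, fail to reject H0.


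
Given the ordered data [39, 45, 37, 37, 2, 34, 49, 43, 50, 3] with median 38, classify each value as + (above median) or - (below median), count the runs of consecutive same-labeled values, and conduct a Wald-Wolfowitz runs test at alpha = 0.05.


Step 1: Compute median = 38; label A = above, B = below.
Labels in order: AABBBBAAAB  (n_A = 5, n_B = 5)
Step 2: Count runs R = 4.
Step 3: Under H0 (random ordering), E[R] = 2*n_A*n_B/(n_A+n_B) + 1 = 2*5*5/10 + 1 = 6.0000.
        Var[R] = 2*n_A*n_B*(2*n_A*n_B - n_A - n_B) / ((n_A+n_B)^2 * (n_A+n_B-1)) = 2000/900 = 2.2222.
        SD[R] = 1.4907.
Step 4: Continuity-corrected z = (R + 0.5 - E[R]) / SD[R] = (4 + 0.5 - 6.0000) / 1.4907 = -1.0062.
Step 5: Two-sided p-value via normal approximation = 2*(1 - Phi(|z|)) = 0.314305.
Step 6: alpha = 0.05. fail to reject H0.

R = 4, z = -1.0062, p = 0.314305, fail to reject H0.


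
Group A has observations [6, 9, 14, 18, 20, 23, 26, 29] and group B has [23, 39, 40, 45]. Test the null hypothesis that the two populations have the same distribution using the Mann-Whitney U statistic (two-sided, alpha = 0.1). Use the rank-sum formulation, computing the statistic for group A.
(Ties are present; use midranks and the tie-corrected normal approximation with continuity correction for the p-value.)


Step 1: Combine and sort all 12 observations; assign midranks.
sorted (value, group): (6,X), (9,X), (14,X), (18,X), (20,X), (23,X), (23,Y), (26,X), (29,X), (39,Y), (40,Y), (45,Y)
ranks: 6->1, 9->2, 14->3, 18->4, 20->5, 23->6.5, 23->6.5, 26->8, 29->9, 39->10, 40->11, 45->12
Step 2: Rank sum for X: R1 = 1 + 2 + 3 + 4 + 5 + 6.5 + 8 + 9 = 38.5.
Step 3: U_X = R1 - n1(n1+1)/2 = 38.5 - 8*9/2 = 38.5 - 36 = 2.5.
       U_Y = n1*n2 - U_X = 32 - 2.5 = 29.5.
Step 4: Ties are present, so use the tie-corrected normal approximation (with continuity correction) for the p-value.
Step 5: p-value = 0.026980; compare to alpha = 0.1. reject H0.

U_X = 2.5, p = 0.026980, reject H0 at alpha = 0.1.


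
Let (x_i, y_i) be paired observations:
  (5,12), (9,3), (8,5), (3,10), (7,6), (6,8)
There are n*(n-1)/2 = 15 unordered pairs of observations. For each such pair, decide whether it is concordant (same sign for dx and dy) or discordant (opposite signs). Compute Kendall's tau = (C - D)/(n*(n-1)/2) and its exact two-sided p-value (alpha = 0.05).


Step 1: Enumerate the 15 unordered pairs (i,j) with i<j and classify each by sign(x_j-x_i) * sign(y_j-y_i).
  (1,2):dx=+4,dy=-9->D; (1,3):dx=+3,dy=-7->D; (1,4):dx=-2,dy=-2->C; (1,5):dx=+2,dy=-6->D
  (1,6):dx=+1,dy=-4->D; (2,3):dx=-1,dy=+2->D; (2,4):dx=-6,dy=+7->D; (2,5):dx=-2,dy=+3->D
  (2,6):dx=-3,dy=+5->D; (3,4):dx=-5,dy=+5->D; (3,5):dx=-1,dy=+1->D; (3,6):dx=-2,dy=+3->D
  (4,5):dx=+4,dy=-4->D; (4,6):dx=+3,dy=-2->D; (5,6):dx=-1,dy=+2->D
Step 2: C = 1, D = 14, total pairs = 15.
Step 3: tau = (C - D)/(n(n-1)/2) = (1 - 14)/15 = -0.866667.
Step 4: Exact two-sided p-value (enumerate n! = 720 permutations of y under H0): p = 0.016667.
Step 5: alpha = 0.05. reject H0.

tau_b = -0.8667 (C=1, D=14), p = 0.016667, reject H0.


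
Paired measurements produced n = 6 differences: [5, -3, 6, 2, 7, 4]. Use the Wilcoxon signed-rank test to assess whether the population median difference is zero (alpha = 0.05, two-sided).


Step 1: Drop any zero differences (none here) and take |d_i|.
|d| = [5, 3, 6, 2, 7, 4]
Step 2: Midrank |d_i| (ties get averaged ranks).
ranks: |5|->4, |3|->2, |6|->5, |2|->1, |7|->6, |4|->3
Step 3: Attach original signs; sum ranks with positive sign and with negative sign.
W+ = 4 + 5 + 1 + 6 + 3 = 19
W- = 2 = 2
(Check: W+ + W- = 21 should equal n(n+1)/2 = 21.)
Step 4: Test statistic W = min(W+, W-) = 2.
Step 5: No ties, so the exact null distribution over the 2^6 = 64 sign assignments gives the two-sided p-value = 0.093750.
Step 6: alpha = 0.05. fail to reject H0.

W+ = 19, W- = 2, W = min = 2, p = 0.093750, fail to reject H0.


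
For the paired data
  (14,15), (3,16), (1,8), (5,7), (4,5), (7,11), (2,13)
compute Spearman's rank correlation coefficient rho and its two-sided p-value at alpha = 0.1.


Step 1: Rank x and y separately (midranks; no ties here).
rank(x): 14->7, 3->3, 1->1, 5->5, 4->4, 7->6, 2->2
rank(y): 15->6, 16->7, 8->3, 7->2, 5->1, 11->4, 13->5
Step 2: d_i = R_x(i) - R_y(i); compute d_i^2.
  (7-6)^2=1, (3-7)^2=16, (1-3)^2=4, (5-2)^2=9, (4-1)^2=9, (6-4)^2=4, (2-5)^2=9
sum(d^2) = 52.
Step 3: rho = 1 - 6*52 / (7*(7^2 - 1)) = 1 - 312/336 = 0.071429.
Step 4: Under H0, t = rho * sqrt((n-2)/(1-rho^2)) = 0.1601 ~ t(5).
Step 5: Two-sided p-value from the t-distribution with 5 df = 0.879048.
Step 6: alpha = 0.1. fail to reject H0.

rho = 0.0714, p = 0.879048, fail to reject H0 at alpha = 0.1.


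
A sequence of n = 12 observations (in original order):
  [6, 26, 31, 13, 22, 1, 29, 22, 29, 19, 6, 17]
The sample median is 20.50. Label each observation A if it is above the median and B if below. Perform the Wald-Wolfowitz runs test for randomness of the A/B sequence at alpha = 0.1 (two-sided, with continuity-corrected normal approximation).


Step 1: Compute median = 20.50; label A = above, B = below.
Labels in order: BAABABAAABBB  (n_A = 6, n_B = 6)
Step 2: Count runs R = 7.
Step 3: Under H0 (random ordering), E[R] = 2*n_A*n_B/(n_A+n_B) + 1 = 2*6*6/12 + 1 = 7.0000.
        Var[R] = 2*n_A*n_B*(2*n_A*n_B - n_A - n_B) / ((n_A+n_B)^2 * (n_A+n_B-1)) = 4320/1584 = 2.7273.
        SD[R] = 1.6514.
Step 4: R = E[R], so z = 0 with no continuity correction.
Step 5: Two-sided p-value via normal approximation = 2*(1 - Phi(|z|)) = 1.000000.
Step 6: alpha = 0.1. fail to reject H0.

R = 7, z = 0.0000, p = 1.000000, fail to reject H0.


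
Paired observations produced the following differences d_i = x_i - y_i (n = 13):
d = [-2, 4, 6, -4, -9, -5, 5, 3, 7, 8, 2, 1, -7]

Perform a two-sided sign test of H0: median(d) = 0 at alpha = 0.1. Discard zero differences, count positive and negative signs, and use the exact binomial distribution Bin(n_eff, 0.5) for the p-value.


Step 1: Discard zero differences. Original n = 13; n_eff = number of nonzero differences = 13.
Nonzero differences (with sign): -2, +4, +6, -4, -9, -5, +5, +3, +7, +8, +2, +1, -7
Step 2: Count signs: positive = 8, negative = 5.
Step 3: Under H0: P(positive) = 0.5, so the number of positives S ~ Bin(13, 0.5).
Step 4: Two-sided exact p-value = sum of Bin(13,0.5) probabilities at or below the observed probability = 0.581055.
Step 5: alpha = 0.1. fail to reject H0.

n_eff = 13, pos = 8, neg = 5, p = 0.581055, fail to reject H0.


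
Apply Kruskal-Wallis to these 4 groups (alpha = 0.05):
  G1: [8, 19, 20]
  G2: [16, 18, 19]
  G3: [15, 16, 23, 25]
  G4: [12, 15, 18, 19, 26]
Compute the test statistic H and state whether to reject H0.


Step 1: Combine all N = 15 observations and assign midranks.
sorted (value, group, rank): (8,G1,1), (12,G4,2), (15,G3,3.5), (15,G4,3.5), (16,G2,5.5), (16,G3,5.5), (18,G2,7.5), (18,G4,7.5), (19,G1,10), (19,G2,10), (19,G4,10), (20,G1,12), (23,G3,13), (25,G3,14), (26,G4,15)
Step 2: Sum ranks within each group.
R_1 = 23 (n_1 = 3)
R_2 = 23 (n_2 = 3)
R_3 = 36 (n_3 = 4)
R_4 = 38 (n_4 = 5)
Step 3: H = 12/(N(N+1)) * sum(R_i^2/n_i) - 3(N+1)
     = 12/(15*16) * (23^2/3 + 23^2/3 + 36^2/4 + 38^2/5) - 3*16
     = 0.050000 * 965.467 - 48
     = 0.273333.
Step 4: Ties present; correction factor C = 1 - 42/(15^3 - 15) = 0.987500. Corrected H = 0.273333 / 0.987500 = 0.276793.
Step 5: Under H0, H ~ chi^2(3); p-value = 0.964332.
Step 6: alpha = 0.05. fail to reject H0.

H = 0.2768, df = 3, p = 0.964332, fail to reject H0.


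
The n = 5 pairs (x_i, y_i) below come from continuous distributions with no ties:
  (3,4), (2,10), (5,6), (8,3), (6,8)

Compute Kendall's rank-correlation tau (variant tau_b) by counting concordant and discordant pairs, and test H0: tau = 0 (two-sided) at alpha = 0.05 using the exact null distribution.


Step 1: Enumerate the 10 unordered pairs (i,j) with i<j and classify each by sign(x_j-x_i) * sign(y_j-y_i).
  (1,2):dx=-1,dy=+6->D; (1,3):dx=+2,dy=+2->C; (1,4):dx=+5,dy=-1->D; (1,5):dx=+3,dy=+4->C
  (2,3):dx=+3,dy=-4->D; (2,4):dx=+6,dy=-7->D; (2,5):dx=+4,dy=-2->D; (3,4):dx=+3,dy=-3->D
  (3,5):dx=+1,dy=+2->C; (4,5):dx=-2,dy=+5->D
Step 2: C = 3, D = 7, total pairs = 10.
Step 3: tau = (C - D)/(n(n-1)/2) = (3 - 7)/10 = -0.400000.
Step 4: Exact two-sided p-value (enumerate n! = 120 permutations of y under H0): p = 0.483333.
Step 5: alpha = 0.05. fail to reject H0.

tau_b = -0.4000 (C=3, D=7), p = 0.483333, fail to reject H0.


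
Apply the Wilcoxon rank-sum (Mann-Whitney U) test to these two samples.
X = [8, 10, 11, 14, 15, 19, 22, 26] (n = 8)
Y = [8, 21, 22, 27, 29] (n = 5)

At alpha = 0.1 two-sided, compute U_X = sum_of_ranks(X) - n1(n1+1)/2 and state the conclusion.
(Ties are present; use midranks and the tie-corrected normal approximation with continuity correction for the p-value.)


Step 1: Combine and sort all 13 observations; assign midranks.
sorted (value, group): (8,X), (8,Y), (10,X), (11,X), (14,X), (15,X), (19,X), (21,Y), (22,X), (22,Y), (26,X), (27,Y), (29,Y)
ranks: 8->1.5, 8->1.5, 10->3, 11->4, 14->5, 15->6, 19->7, 21->8, 22->9.5, 22->9.5, 26->11, 27->12, 29->13
Step 2: Rank sum for X: R1 = 1.5 + 3 + 4 + 5 + 6 + 7 + 9.5 + 11 = 47.
Step 3: U_X = R1 - n1(n1+1)/2 = 47 - 8*9/2 = 47 - 36 = 11.
       U_Y = n1*n2 - U_X = 40 - 11 = 29.
Step 4: Ties are present, so use the tie-corrected normal approximation (with continuity correction) for the p-value.
Step 5: p-value = 0.212139; compare to alpha = 0.1. fail to reject H0.

U_X = 11, p = 0.212139, fail to reject H0 at alpha = 0.1.


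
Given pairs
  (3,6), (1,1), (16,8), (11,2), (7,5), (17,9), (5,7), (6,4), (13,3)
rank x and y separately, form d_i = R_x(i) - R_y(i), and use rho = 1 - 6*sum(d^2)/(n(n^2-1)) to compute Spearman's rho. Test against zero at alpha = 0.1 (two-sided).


Step 1: Rank x and y separately (midranks; no ties here).
rank(x): 3->2, 1->1, 16->8, 11->6, 7->5, 17->9, 5->3, 6->4, 13->7
rank(y): 6->6, 1->1, 8->8, 2->2, 5->5, 9->9, 7->7, 4->4, 3->3
Step 2: d_i = R_x(i) - R_y(i); compute d_i^2.
  (2-6)^2=16, (1-1)^2=0, (8-8)^2=0, (6-2)^2=16, (5-5)^2=0, (9-9)^2=0, (3-7)^2=16, (4-4)^2=0, (7-3)^2=16
sum(d^2) = 64.
Step 3: rho = 1 - 6*64 / (9*(9^2 - 1)) = 1 - 384/720 = 0.466667.
Step 4: Under H0, t = rho * sqrt((n-2)/(1-rho^2)) = 1.3960 ~ t(7).
Step 5: Two-sided p-value from the t-distribution with 7 df = 0.205386.
Step 6: alpha = 0.1. fail to reject H0.

rho = 0.4667, p = 0.205386, fail to reject H0 at alpha = 0.1.


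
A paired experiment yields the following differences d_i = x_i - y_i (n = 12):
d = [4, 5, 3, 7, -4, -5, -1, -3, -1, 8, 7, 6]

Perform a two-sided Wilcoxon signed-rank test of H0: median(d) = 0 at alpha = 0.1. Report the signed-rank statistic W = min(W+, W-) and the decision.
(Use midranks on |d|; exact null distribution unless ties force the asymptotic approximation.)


Step 1: Drop any zero differences (none here) and take |d_i|.
|d| = [4, 5, 3, 7, 4, 5, 1, 3, 1, 8, 7, 6]
Step 2: Midrank |d_i| (ties get averaged ranks).
ranks: |4|->5.5, |5|->7.5, |3|->3.5, |7|->10.5, |4|->5.5, |5|->7.5, |1|->1.5, |3|->3.5, |1|->1.5, |8|->12, |7|->10.5, |6|->9
Step 3: Attach original signs; sum ranks with positive sign and with negative sign.
W+ = 5.5 + 7.5 + 3.5 + 10.5 + 12 + 10.5 + 9 = 58.5
W- = 5.5 + 7.5 + 1.5 + 3.5 + 1.5 = 19.5
(Check: W+ + W- = 78 should equal n(n+1)/2 = 78.)
Step 4: Test statistic W = min(W+, W-) = 19.5.
Step 5: Ties in |d|, so use the tie-corrected normal approximation.
        E[W] = n(n+1)/4 = 12*13/4 = 39.
        Tie groups: |d|=1 (t=2), |d|=3 (t=2), |d|=4 (t=2), |d|=5 (t=2), |d|=7 (t=2); sum(t^3 - t) = 30.
        Var[W] = n(n+1)(2n+1)/24 - sum(t^3-t)/48 = 3900/24 - 30/48 = 161.875.
        z = (W - E[W]) / sqrt(Var[W]) = (19.5 - 39) / 12.7230 = -1.5327.
        Two-sided p = 2*Phi(z) = 0.125361.
Step 6: alpha = 0.1. fail to reject H0.

W+ = 58.5, W- = 19.5, W = min = 19.5, p = 0.125361, fail to reject H0.


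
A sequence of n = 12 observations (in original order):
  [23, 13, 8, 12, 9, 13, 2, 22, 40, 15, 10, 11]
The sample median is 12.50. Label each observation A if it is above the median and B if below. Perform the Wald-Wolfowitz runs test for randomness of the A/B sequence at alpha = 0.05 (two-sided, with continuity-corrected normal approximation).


Step 1: Compute median = 12.50; label A = above, B = below.
Labels in order: AABBBABAAABB  (n_A = 6, n_B = 6)
Step 2: Count runs R = 6.
Step 3: Under H0 (random ordering), E[R] = 2*n_A*n_B/(n_A+n_B) + 1 = 2*6*6/12 + 1 = 7.0000.
        Var[R] = 2*n_A*n_B*(2*n_A*n_B - n_A - n_B) / ((n_A+n_B)^2 * (n_A+n_B-1)) = 4320/1584 = 2.7273.
        SD[R] = 1.6514.
Step 4: Continuity-corrected z = (R + 0.5 - E[R]) / SD[R] = (6 + 0.5 - 7.0000) / 1.6514 = -0.3028.
Step 5: Two-sided p-value via normal approximation = 2*(1 - Phi(|z|)) = 0.762069.
Step 6: alpha = 0.05. fail to reject H0.

R = 6, z = -0.3028, p = 0.762069, fail to reject H0.


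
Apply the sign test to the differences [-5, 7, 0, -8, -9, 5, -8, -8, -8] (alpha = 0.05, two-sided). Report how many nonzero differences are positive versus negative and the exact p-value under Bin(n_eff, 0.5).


Step 1: Discard zero differences. Original n = 9; n_eff = number of nonzero differences = 8.
Nonzero differences (with sign): -5, +7, -8, -9, +5, -8, -8, -8
Step 2: Count signs: positive = 2, negative = 6.
Step 3: Under H0: P(positive) = 0.5, so the number of positives S ~ Bin(8, 0.5).
Step 4: Two-sided exact p-value = sum of Bin(8,0.5) probabilities at or below the observed probability = 0.289062.
Step 5: alpha = 0.05. fail to reject H0.

n_eff = 8, pos = 2, neg = 6, p = 0.289062, fail to reject H0.


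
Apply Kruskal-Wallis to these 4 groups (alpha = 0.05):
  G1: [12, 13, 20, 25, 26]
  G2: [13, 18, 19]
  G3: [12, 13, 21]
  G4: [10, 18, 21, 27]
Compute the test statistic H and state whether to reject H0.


Step 1: Combine all N = 15 observations and assign midranks.
sorted (value, group, rank): (10,G4,1), (12,G1,2.5), (12,G3,2.5), (13,G1,5), (13,G2,5), (13,G3,5), (18,G2,7.5), (18,G4,7.5), (19,G2,9), (20,G1,10), (21,G3,11.5), (21,G4,11.5), (25,G1,13), (26,G1,14), (27,G4,15)
Step 2: Sum ranks within each group.
R_1 = 44.5 (n_1 = 5)
R_2 = 21.5 (n_2 = 3)
R_3 = 19 (n_3 = 3)
R_4 = 35 (n_4 = 4)
Step 3: H = 12/(N(N+1)) * sum(R_i^2/n_i) - 3(N+1)
     = 12/(15*16) * (44.5^2/5 + 21.5^2/3 + 19^2/3 + 35^2/4) - 3*16
     = 0.050000 * 976.717 - 48
     = 0.835833.
Step 4: Ties present; correction factor C = 1 - 42/(15^3 - 15) = 0.987500. Corrected H = 0.835833 / 0.987500 = 0.846414.
Step 5: Under H0, H ~ chi^2(3); p-value = 0.838336.
Step 6: alpha = 0.05. fail to reject H0.

H = 0.8464, df = 3, p = 0.838336, fail to reject H0.


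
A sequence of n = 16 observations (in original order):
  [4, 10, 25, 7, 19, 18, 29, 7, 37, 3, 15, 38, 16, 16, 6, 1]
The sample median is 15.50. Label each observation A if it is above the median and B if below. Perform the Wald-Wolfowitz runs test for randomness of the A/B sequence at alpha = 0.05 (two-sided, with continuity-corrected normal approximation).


Step 1: Compute median = 15.50; label A = above, B = below.
Labels in order: BBABAAABABBAAABB  (n_A = 8, n_B = 8)
Step 2: Count runs R = 9.
Step 3: Under H0 (random ordering), E[R] = 2*n_A*n_B/(n_A+n_B) + 1 = 2*8*8/16 + 1 = 9.0000.
        Var[R] = 2*n_A*n_B*(2*n_A*n_B - n_A - n_B) / ((n_A+n_B)^2 * (n_A+n_B-1)) = 14336/3840 = 3.7333.
        SD[R] = 1.9322.
Step 4: R = E[R], so z = 0 with no continuity correction.
Step 5: Two-sided p-value via normal approximation = 2*(1 - Phi(|z|)) = 1.000000.
Step 6: alpha = 0.05. fail to reject H0.

R = 9, z = 0.0000, p = 1.000000, fail to reject H0.


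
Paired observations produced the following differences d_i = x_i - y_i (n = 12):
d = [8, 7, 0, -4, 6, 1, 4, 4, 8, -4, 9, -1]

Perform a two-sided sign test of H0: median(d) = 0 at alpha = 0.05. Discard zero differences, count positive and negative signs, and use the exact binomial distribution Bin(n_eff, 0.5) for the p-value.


Step 1: Discard zero differences. Original n = 12; n_eff = number of nonzero differences = 11.
Nonzero differences (with sign): +8, +7, -4, +6, +1, +4, +4, +8, -4, +9, -1
Step 2: Count signs: positive = 8, negative = 3.
Step 3: Under H0: P(positive) = 0.5, so the number of positives S ~ Bin(11, 0.5).
Step 4: Two-sided exact p-value = sum of Bin(11,0.5) probabilities at or below the observed probability = 0.226562.
Step 5: alpha = 0.05. fail to reject H0.

n_eff = 11, pos = 8, neg = 3, p = 0.226562, fail to reject H0.


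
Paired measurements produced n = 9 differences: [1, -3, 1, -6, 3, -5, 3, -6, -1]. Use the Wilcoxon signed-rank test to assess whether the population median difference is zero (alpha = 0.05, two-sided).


Step 1: Drop any zero differences (none here) and take |d_i|.
|d| = [1, 3, 1, 6, 3, 5, 3, 6, 1]
Step 2: Midrank |d_i| (ties get averaged ranks).
ranks: |1|->2, |3|->5, |1|->2, |6|->8.5, |3|->5, |5|->7, |3|->5, |6|->8.5, |1|->2
Step 3: Attach original signs; sum ranks with positive sign and with negative sign.
W+ = 2 + 2 + 5 + 5 = 14
W- = 5 + 8.5 + 7 + 8.5 + 2 = 31
(Check: W+ + W- = 45 should equal n(n+1)/2 = 45.)
Step 4: Test statistic W = min(W+, W-) = 14.
Step 5: Ties in |d|, so use the tie-corrected normal approximation.
        E[W] = n(n+1)/4 = 9*10/4 = 22.5.
        Tie groups: |d|=1 (t=3), |d|=3 (t=3), |d|=6 (t=2); sum(t^3 - t) = 54.
        Var[W] = n(n+1)(2n+1)/24 - sum(t^3-t)/48 = 1710/24 - 54/48 = 70.125.
        z = (W - E[W]) / sqrt(Var[W]) = (14 - 22.5) / 8.3741 = -1.0150.
        Two-sided p = 2*Phi(z) = 0.310088.
Step 6: alpha = 0.05. fail to reject H0.

W+ = 14, W- = 31, W = min = 14, p = 0.310088, fail to reject H0.


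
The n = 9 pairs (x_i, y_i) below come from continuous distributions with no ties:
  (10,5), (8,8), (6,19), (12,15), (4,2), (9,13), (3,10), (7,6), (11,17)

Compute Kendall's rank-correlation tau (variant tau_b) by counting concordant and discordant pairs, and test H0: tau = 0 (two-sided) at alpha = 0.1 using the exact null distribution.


Step 1: Enumerate the 36 unordered pairs (i,j) with i<j and classify each by sign(x_j-x_i) * sign(y_j-y_i).
  (1,2):dx=-2,dy=+3->D; (1,3):dx=-4,dy=+14->D; (1,4):dx=+2,dy=+10->C; (1,5):dx=-6,dy=-3->C
  (1,6):dx=-1,dy=+8->D; (1,7):dx=-7,dy=+5->D; (1,8):dx=-3,dy=+1->D; (1,9):dx=+1,dy=+12->C
  (2,3):dx=-2,dy=+11->D; (2,4):dx=+4,dy=+7->C; (2,5):dx=-4,dy=-6->C; (2,6):dx=+1,dy=+5->C
  (2,7):dx=-5,dy=+2->D; (2,8):dx=-1,dy=-2->C; (2,9):dx=+3,dy=+9->C; (3,4):dx=+6,dy=-4->D
  (3,5):dx=-2,dy=-17->C; (3,6):dx=+3,dy=-6->D; (3,7):dx=-3,dy=-9->C; (3,8):dx=+1,dy=-13->D
  (3,9):dx=+5,dy=-2->D; (4,5):dx=-8,dy=-13->C; (4,6):dx=-3,dy=-2->C; (4,7):dx=-9,dy=-5->C
  (4,8):dx=-5,dy=-9->C; (4,9):dx=-1,dy=+2->D; (5,6):dx=+5,dy=+11->C; (5,7):dx=-1,dy=+8->D
  (5,8):dx=+3,dy=+4->C; (5,9):dx=+7,dy=+15->C; (6,7):dx=-6,dy=-3->C; (6,8):dx=-2,dy=-7->C
  (6,9):dx=+2,dy=+4->C; (7,8):dx=+4,dy=-4->D; (7,9):dx=+8,dy=+7->C; (8,9):dx=+4,dy=+11->C
Step 2: C = 22, D = 14, total pairs = 36.
Step 3: tau = (C - D)/(n(n-1)/2) = (22 - 14)/36 = 0.222222.
Step 4: Exact two-sided p-value (enumerate n! = 362880 permutations of y under H0): p = 0.476709.
Step 5: alpha = 0.1. fail to reject H0.

tau_b = 0.2222 (C=22, D=14), p = 0.476709, fail to reject H0.


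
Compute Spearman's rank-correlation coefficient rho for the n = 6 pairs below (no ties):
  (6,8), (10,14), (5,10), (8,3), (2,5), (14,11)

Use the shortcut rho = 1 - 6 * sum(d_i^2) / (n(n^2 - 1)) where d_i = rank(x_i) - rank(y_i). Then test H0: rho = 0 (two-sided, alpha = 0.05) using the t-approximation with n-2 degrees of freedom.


Step 1: Rank x and y separately (midranks; no ties here).
rank(x): 6->3, 10->5, 5->2, 8->4, 2->1, 14->6
rank(y): 8->3, 14->6, 10->4, 3->1, 5->2, 11->5
Step 2: d_i = R_x(i) - R_y(i); compute d_i^2.
  (3-3)^2=0, (5-6)^2=1, (2-4)^2=4, (4-1)^2=9, (1-2)^2=1, (6-5)^2=1
sum(d^2) = 16.
Step 3: rho = 1 - 6*16 / (6*(6^2 - 1)) = 1 - 96/210 = 0.542857.
Step 4: Under H0, t = rho * sqrt((n-2)/(1-rho^2)) = 1.2928 ~ t(4).
Step 5: Two-sided p-value from the t-distribution with 4 df = 0.265703.
Step 6: alpha = 0.05. fail to reject H0.

rho = 0.5429, p = 0.265703, fail to reject H0 at alpha = 0.05.


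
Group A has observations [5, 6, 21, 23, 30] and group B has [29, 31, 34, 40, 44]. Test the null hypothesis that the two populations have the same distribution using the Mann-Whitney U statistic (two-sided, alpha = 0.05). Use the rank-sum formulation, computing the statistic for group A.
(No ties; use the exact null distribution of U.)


Step 1: Combine and sort all 10 observations; assign midranks.
sorted (value, group): (5,X), (6,X), (21,X), (23,X), (29,Y), (30,X), (31,Y), (34,Y), (40,Y), (44,Y)
ranks: 5->1, 6->2, 21->3, 23->4, 29->5, 30->6, 31->7, 34->8, 40->9, 44->10
Step 2: Rank sum for X: R1 = 1 + 2 + 3 + 4 + 6 = 16.
Step 3: U_X = R1 - n1(n1+1)/2 = 16 - 5*6/2 = 16 - 15 = 1.
       U_Y = n1*n2 - U_X = 25 - 1 = 24.
Step 4: No ties, so the exact null distribution of U (based on enumerating the C(10,5) = 252 equally likely rank assignments) gives the two-sided p-value.
Step 5: p-value = 0.015873; compare to alpha = 0.05. reject H0.

U_X = 1, p = 0.015873, reject H0 at alpha = 0.05.


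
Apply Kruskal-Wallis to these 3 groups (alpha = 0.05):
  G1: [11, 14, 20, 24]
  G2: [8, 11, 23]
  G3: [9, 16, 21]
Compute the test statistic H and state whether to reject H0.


Step 1: Combine all N = 10 observations and assign midranks.
sorted (value, group, rank): (8,G2,1), (9,G3,2), (11,G1,3.5), (11,G2,3.5), (14,G1,5), (16,G3,6), (20,G1,7), (21,G3,8), (23,G2,9), (24,G1,10)
Step 2: Sum ranks within each group.
R_1 = 25.5 (n_1 = 4)
R_2 = 13.5 (n_2 = 3)
R_3 = 16 (n_3 = 3)
Step 3: H = 12/(N(N+1)) * sum(R_i^2/n_i) - 3(N+1)
     = 12/(10*11) * (25.5^2/4 + 13.5^2/3 + 16^2/3) - 3*11
     = 0.109091 * 308.646 - 33
     = 0.670455.
Step 4: Ties present; correction factor C = 1 - 6/(10^3 - 10) = 0.993939. Corrected H = 0.670455 / 0.993939 = 0.674543.
Step 5: Under H0, H ~ chi^2(2); p-value = 0.713715.
Step 6: alpha = 0.05. fail to reject H0.

H = 0.6745, df = 2, p = 0.713715, fail to reject H0.


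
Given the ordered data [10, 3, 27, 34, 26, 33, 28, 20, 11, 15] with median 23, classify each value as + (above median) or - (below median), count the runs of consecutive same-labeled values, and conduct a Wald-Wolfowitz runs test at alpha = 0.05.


Step 1: Compute median = 23; label A = above, B = below.
Labels in order: BBAAAAABBB  (n_A = 5, n_B = 5)
Step 2: Count runs R = 3.
Step 3: Under H0 (random ordering), E[R] = 2*n_A*n_B/(n_A+n_B) + 1 = 2*5*5/10 + 1 = 6.0000.
        Var[R] = 2*n_A*n_B*(2*n_A*n_B - n_A - n_B) / ((n_A+n_B)^2 * (n_A+n_B-1)) = 2000/900 = 2.2222.
        SD[R] = 1.4907.
Step 4: Continuity-corrected z = (R + 0.5 - E[R]) / SD[R] = (3 + 0.5 - 6.0000) / 1.4907 = -1.6771.
Step 5: Two-sided p-value via normal approximation = 2*(1 - Phi(|z|)) = 0.093533.
Step 6: alpha = 0.05. fail to reject H0.

R = 3, z = -1.6771, p = 0.093533, fail to reject H0.


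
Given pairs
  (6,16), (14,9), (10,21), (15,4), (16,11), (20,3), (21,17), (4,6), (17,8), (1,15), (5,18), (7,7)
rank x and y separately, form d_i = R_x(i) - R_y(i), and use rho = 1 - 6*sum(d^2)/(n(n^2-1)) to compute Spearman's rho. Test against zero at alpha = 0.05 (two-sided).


Step 1: Rank x and y separately (midranks; no ties here).
rank(x): 6->4, 14->7, 10->6, 15->8, 16->9, 20->11, 21->12, 4->2, 17->10, 1->1, 5->3, 7->5
rank(y): 16->9, 9->6, 21->12, 4->2, 11->7, 3->1, 17->10, 6->3, 8->5, 15->8, 18->11, 7->4
Step 2: d_i = R_x(i) - R_y(i); compute d_i^2.
  (4-9)^2=25, (7-6)^2=1, (6-12)^2=36, (8-2)^2=36, (9-7)^2=4, (11-1)^2=100, (12-10)^2=4, (2-3)^2=1, (10-5)^2=25, (1-8)^2=49, (3-11)^2=64, (5-4)^2=1
sum(d^2) = 346.
Step 3: rho = 1 - 6*346 / (12*(12^2 - 1)) = 1 - 2076/1716 = -0.209790.
Step 4: Under H0, t = rho * sqrt((n-2)/(1-rho^2)) = -0.6785 ~ t(10).
Step 5: Two-sided p-value from the t-distribution with 10 df = 0.512841.
Step 6: alpha = 0.05. fail to reject H0.

rho = -0.2098, p = 0.512841, fail to reject H0 at alpha = 0.05.


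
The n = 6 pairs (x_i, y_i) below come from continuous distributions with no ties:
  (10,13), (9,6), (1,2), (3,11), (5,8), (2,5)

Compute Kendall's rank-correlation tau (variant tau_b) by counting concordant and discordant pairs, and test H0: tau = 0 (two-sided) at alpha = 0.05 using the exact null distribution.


Step 1: Enumerate the 15 unordered pairs (i,j) with i<j and classify each by sign(x_j-x_i) * sign(y_j-y_i).
  (1,2):dx=-1,dy=-7->C; (1,3):dx=-9,dy=-11->C; (1,4):dx=-7,dy=-2->C; (1,5):dx=-5,dy=-5->C
  (1,6):dx=-8,dy=-8->C; (2,3):dx=-8,dy=-4->C; (2,4):dx=-6,dy=+5->D; (2,5):dx=-4,dy=+2->D
  (2,6):dx=-7,dy=-1->C; (3,4):dx=+2,dy=+9->C; (3,5):dx=+4,dy=+6->C; (3,6):dx=+1,dy=+3->C
  (4,5):dx=+2,dy=-3->D; (4,6):dx=-1,dy=-6->C; (5,6):dx=-3,dy=-3->C
Step 2: C = 12, D = 3, total pairs = 15.
Step 3: tau = (C - D)/(n(n-1)/2) = (12 - 3)/15 = 0.600000.
Step 4: Exact two-sided p-value (enumerate n! = 720 permutations of y under H0): p = 0.136111.
Step 5: alpha = 0.05. fail to reject H0.

tau_b = 0.6000 (C=12, D=3), p = 0.136111, fail to reject H0.


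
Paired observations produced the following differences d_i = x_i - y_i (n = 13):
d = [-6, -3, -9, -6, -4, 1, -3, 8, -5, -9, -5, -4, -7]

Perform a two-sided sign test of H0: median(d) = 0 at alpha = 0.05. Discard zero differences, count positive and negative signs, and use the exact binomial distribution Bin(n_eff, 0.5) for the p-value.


Step 1: Discard zero differences. Original n = 13; n_eff = number of nonzero differences = 13.
Nonzero differences (with sign): -6, -3, -9, -6, -4, +1, -3, +8, -5, -9, -5, -4, -7
Step 2: Count signs: positive = 2, negative = 11.
Step 3: Under H0: P(positive) = 0.5, so the number of positives S ~ Bin(13, 0.5).
Step 4: Two-sided exact p-value = sum of Bin(13,0.5) probabilities at or below the observed probability = 0.022461.
Step 5: alpha = 0.05. reject H0.

n_eff = 13, pos = 2, neg = 11, p = 0.022461, reject H0.
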